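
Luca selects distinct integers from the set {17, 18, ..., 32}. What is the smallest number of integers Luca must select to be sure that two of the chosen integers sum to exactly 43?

A set avoiding the sum 43 can contain at most one of each pair {x, 43−x}, plus the 6 elements whose complement lies outside the range.
The integers 22, …, 32 (11 of them) are such a set: any two sum to at least 22+23 = 45 > 43.
By the pigeonhole principle, any 12th integer completes one of the 5 pairs, so 12 choices force a sum of 43.

12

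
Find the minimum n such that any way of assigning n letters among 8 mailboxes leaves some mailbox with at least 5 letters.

33

With 32 letters one could put exactly 4 in each of the 8 mailboxes, and no mailbox would reach 5.
One more letter must land in a mailbox that already has 4, giving it 5.
So 8 × 4 + 1 = 33 letters are required.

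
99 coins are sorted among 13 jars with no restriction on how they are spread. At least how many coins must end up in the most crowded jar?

By the pigeonhole principle, the 13 jars are the holes and the 99 coins are the pigeons.
If every jar held at most 7 coins, the total would be at most 13 × 7 = 91, which is less than 99.
So some jar holds at least ⌈99/13⌉ = 8 coins.

8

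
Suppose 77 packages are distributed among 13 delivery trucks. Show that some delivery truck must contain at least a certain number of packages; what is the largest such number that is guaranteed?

By pigeonhole, the 13 delivery trucks are the holes and the 77 packages are the pigeons.
If every delivery truck held at most 5 packages, the total would be at most 13 × 5 = 65, which is less than 77.
So some delivery truck holds at least ⌈77/13⌉ = 6 packages.

6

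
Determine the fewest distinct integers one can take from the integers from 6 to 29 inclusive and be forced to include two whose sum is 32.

A set avoiding the sum 32 can contain at most one of each pair {x, 32−x}, plus the 4 elements whose complement lies outside the range or equal to its own complement.
The integers 16, …, 29 (14 of them) are such a set: any two sum to at least 16+17 = 33 > 32.
By pigeonhole, any 15th integer completes one of the 10 pairs, so 15 choices force a sum of 32.

15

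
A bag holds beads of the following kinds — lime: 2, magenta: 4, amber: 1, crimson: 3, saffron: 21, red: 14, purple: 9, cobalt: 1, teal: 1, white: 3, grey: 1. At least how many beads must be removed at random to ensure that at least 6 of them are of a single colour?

By pigeonhole, put each drawn bead into a box by colour. The largest draw with every box below 6 takes min(count, 5) from each colour; colours with fewer than 5 contribute all they have.
Σ min(cᵢ, 5) = 2 + 4 + 1 + 3 + 5 + 5 + 5 + 1 + 1 + 3 + 1 = 31.
Draw number 31 + 1 = 32 must push one box to 6.

32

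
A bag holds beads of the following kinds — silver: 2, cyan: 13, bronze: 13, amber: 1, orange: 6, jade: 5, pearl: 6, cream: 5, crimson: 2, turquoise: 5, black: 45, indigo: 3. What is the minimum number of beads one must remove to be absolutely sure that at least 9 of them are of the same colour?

By pigeonhole, the 12 colours are the holes; the beads drawn are the pigeons.
To avoid 9 of any one colour, the worst case takes at most 8 of each colour, or every bead of a colour that has fewer than 8.
That gives 2 + 8 + 8 + 1 + 6 + 5 + 6 + 5 + 2 + 5 + 8 + 3 = 59 beads with no colour reaching 9.
The next bead forces some colour to 9, so 59 + 1 = 60.

60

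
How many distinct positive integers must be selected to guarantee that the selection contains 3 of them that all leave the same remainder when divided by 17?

The 17 residue classes mod 17 are the pigeonholes.
With 34 integers one could put 2 in each residue class and have no class reach 3.
The 35th integer pushes some class to 3, so 17·2 + 1 = 35.

35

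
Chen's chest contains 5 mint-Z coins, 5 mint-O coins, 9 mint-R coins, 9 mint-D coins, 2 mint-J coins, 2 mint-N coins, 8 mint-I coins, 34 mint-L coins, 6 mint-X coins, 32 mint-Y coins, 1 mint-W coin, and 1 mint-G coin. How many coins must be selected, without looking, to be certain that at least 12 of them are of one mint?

71

An adversary could hand out at most 11 coins per mint (10 mints run out sooner): 5 + 5 + 9 + 9 + 2 + 2 + 8 + 11 + 6 + 11 + 1 + 1 = 70 coins and still no mint has 12.
One more coin lands in a mint already at 11, so 71 draws are enough and 70 are not.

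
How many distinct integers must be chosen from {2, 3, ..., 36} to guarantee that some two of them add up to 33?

21

Group the elements by complementary pair {x, 33−x}: {2,31}, {3,30}, {4,29}, …, giving 15 two-element pairs and 5 integers whose partner 33−x falls outside [2,36].
Pigeonhole: treating each of those 20 groups as a pigeonhole, one can pick one integer per group — 20 integers — with no two summing to 33.
The 21st integer lands in an occupied pair, forcing a sum of 33.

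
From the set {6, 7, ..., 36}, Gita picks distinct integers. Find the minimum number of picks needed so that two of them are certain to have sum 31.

22

A set avoiding the sum 31 can contain at most one of each pair {x, 31−x}, plus the 11 elements whose complement lies outside the range.
The integers 16, …, 36 (21 of them) are such a set: any two sum to at least 16+17 = 33 > 31.
Any 22nd integer completes one of the 10 pairs, so 22 choices force a sum of 31.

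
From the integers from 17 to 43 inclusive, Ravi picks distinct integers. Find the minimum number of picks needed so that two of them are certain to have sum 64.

17

Two chosen integers sum to 64 exactly when both halves of some pair {x, 64−x} with 21 ≤ x ≤ 64−x ≤ 43 are chosen — 11 such pairs.
The remaining 5 elements (those with no distinct partner in range) can never complete a 64-sum, so the worst case takes all of them and one from each pair: 5 + 11 = 16.
By the pigeonhole principle, the 17th integer has to be the second member of some pair, so 16 + 1 = 17.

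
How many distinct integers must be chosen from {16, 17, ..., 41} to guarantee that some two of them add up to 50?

Group the elements by complementary pair {x, 50−x}: {16,34}, {17,33}, {18,32}, …, giving 9 two-element pairs, the single value 25 (it cannot pair with itself since the integers are distinct), and 7 integers whose partner 50−x falls outside [16,41].
Pigeonhole: treating each of those 17 groups as a pigeonhole, one can pick one integer per group — 17 integers — with no two summing to 50.
The 18th integer lands in an occupied pair, forcing a sum of 50.

18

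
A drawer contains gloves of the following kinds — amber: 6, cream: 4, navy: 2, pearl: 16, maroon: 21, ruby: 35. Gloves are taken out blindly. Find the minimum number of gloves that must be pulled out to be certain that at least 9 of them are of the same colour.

An adversary could hand out at most 8 gloves per colour (amber, cream, navy run out sooner): 6 + 4 + 2 + 8 + 8 + 8 = 36 gloves and still no colour has 9.
By pigeonhole, one more glove lands in a colour already at 8, so 37 draws are enough and 36 are not.

37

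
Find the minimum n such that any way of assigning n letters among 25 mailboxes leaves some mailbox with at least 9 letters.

201

With 200 letters one could put exactly 8 in each of the 25 mailboxes, and no mailbox would reach 9.
Pigeonhole: one more letter must land in a mailbox that already has 8, giving it 9.
So 25 × 8 + 1 = 201 letters are required.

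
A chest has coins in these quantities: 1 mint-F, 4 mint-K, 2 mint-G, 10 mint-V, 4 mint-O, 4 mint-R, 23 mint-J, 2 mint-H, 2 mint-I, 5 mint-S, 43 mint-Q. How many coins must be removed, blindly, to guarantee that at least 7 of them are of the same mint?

An adversary could hand out at most 6 coins per mint (8 mints run out sooner): 1 + 4 + 2 + 6 + 4 + 4 + 6 + 2 + 2 + 5 + 6 = 42 coins and still no mint has 7.
One more coin lands in a mint already at 6, so 43 draws are enough and 42 are not.

43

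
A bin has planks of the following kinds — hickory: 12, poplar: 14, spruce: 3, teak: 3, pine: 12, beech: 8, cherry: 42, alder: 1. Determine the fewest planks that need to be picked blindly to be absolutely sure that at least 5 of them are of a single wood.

28

The 8 woods are the holes; the planks drawn are the pigeons.
To avoid 5 of any one wood, the worst case takes at most 4 of each wood, or every plank of a wood that has fewer than 4.
That gives 4 + 4 + 3 + 3 + 4 + 4 + 4 + 1 = 27 planks with no wood reaching 5.
The next plank forces some wood to 5, so 27 + 1 = 28.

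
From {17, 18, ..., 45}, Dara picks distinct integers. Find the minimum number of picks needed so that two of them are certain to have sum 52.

Group the elements by complementary pair {x, 52−x}: {17,35}, {18,34}, {19,33}, …, giving 9 two-element pairs, the single value 26 (it cannot pair with itself since the integers are distinct), and 10 integers whose partner 52−x falls outside [17,45].
Treating each of those 20 groups as a pigeonhole, one can pick one integer per group — 20 integers — with no two summing to 52.
The 21st integer lands in an occupied pair, forcing a sum of 52.

21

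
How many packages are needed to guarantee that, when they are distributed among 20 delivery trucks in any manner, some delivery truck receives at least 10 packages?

With 180 packages one could put exactly 9 in each of the 20 delivery trucks, and no delivery truck would reach 10.
By the pigeonhole principle, one more package must land in a delivery truck that already has 9, giving it 10.
So 20 × 9 + 1 = 181 packages are required.

181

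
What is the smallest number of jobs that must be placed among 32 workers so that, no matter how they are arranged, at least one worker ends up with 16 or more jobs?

481

With 480 jobs one could put exactly 15 in each of the 32 workers, and no worker would reach 16.
One more job must land in a worker that already has 15, giving it 16.
So 32 × 15 + 1 = 481 jobs are required.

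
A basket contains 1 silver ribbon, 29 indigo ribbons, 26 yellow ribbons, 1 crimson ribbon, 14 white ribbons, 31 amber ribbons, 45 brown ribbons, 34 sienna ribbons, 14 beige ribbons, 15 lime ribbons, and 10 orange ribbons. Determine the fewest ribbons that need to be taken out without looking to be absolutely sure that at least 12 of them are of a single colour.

By the pigeonhole principle, the 11 colours are the holes; the ribbons drawn are the pigeons.
To avoid 12 of any one colour, the worst case takes at most 11 of each colour, or every ribbon of a colour that has fewer than 11.
That gives 1 + 11 + 11 + 1 + 11 + 11 + 11 + 11 + 11 + 11 + 10 = 100 ribbons with no colour reaching 12.
The next ribbon forces some colour to 12, so 100 + 1 = 101.

101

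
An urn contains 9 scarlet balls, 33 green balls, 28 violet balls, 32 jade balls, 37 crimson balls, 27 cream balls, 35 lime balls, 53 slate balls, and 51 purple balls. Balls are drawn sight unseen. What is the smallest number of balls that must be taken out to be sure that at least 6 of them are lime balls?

276

In the worst case for collecting lime balls, every non-lime ball comes out first.
There are 9 + 33 + 28 + 32 + 37 + 27 + 53 + 51 = 270 non-lime balls altogether.
After those, each further ball must be lime, so 270 + 6 = 276 draws guarantee 6 lime balls.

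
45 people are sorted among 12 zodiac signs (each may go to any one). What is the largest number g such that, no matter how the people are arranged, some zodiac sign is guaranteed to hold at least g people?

4

The 12 zodiac signs are the holes and the 45 people are the pigeons.
If every zodiac sign held at most 3 people, the total would be at most 12 × 3 = 36, which is less than 45.
So some zodiac sign holds at least ⌈45/12⌉ = 4 people.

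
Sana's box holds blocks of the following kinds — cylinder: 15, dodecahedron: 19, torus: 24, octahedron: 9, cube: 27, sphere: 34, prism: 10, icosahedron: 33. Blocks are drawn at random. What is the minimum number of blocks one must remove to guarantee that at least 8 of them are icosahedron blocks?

In the worst case for collecting icosahedron blocks, every non-icosahedron block comes out first.
There are 15 + 19 + 24 + 9 + 27 + 34 + 10 = 138 non-icosahedron blocks altogether.
After those, each further block must be icosahedron, so 138 + 8 = 146 draws guarantee 8 icosahedron blocks.

146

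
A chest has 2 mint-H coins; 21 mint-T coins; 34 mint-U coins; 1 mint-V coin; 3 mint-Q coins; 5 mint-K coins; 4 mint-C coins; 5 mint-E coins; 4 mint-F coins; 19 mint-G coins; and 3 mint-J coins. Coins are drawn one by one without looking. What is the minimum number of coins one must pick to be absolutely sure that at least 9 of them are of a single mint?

52

Put each drawn coin into a box by mint. The largest draw with every box below 9 takes min(count, 8) from each mint; mints with fewer than 8 contribute all they have.
Σ min(cᵢ, 8) = 2 + 8 + 8 + 1 + 3 + 5 + 4 + 5 + 4 + 8 + 3 = 51.
Draw number 51 + 1 = 52 must push one box to 9.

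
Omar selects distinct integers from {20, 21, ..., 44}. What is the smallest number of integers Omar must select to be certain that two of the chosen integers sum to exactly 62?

15

Group the elements by complementary pair {x, 62−x}: {20,42}, {21,41}, {22,40}, …, giving 11 two-element pairs; the single value 31 (it cannot pair with itself since the integers are distinct); and 2 integers whose partner 62−x falls outside [20,44].
Treating each of those 14 groups as a pigeonhole, one can pick one integer per group — 14 integers — with no two summing to 62.
The 15th integer lands in an occupied pair, forcing a sum of 62.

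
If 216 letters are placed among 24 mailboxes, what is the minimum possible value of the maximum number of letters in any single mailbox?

9

The 24 mailboxes are the holes and the 216 letters are the pigeons.
If every mailbox held at most 8 letters, the total would be at most 24 × 8 = 192, which is less than 216.
So some mailbox holds at least ⌈216/24⌉ = 9 letters.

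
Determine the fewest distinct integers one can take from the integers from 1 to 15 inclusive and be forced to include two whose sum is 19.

A set avoiding the sum 19 can contain at most one of each pair {x, 19−x}, plus the 3 elements whose complement lies outside the range.
The integers 1, …, 9 (9 of them) are such a set: any two sum to at least 1+2 = 3 and at most 8+9 = 17 < 19.
Any 10th integer completes one of the 6 pairs, so 10 choices force a sum of 19.

10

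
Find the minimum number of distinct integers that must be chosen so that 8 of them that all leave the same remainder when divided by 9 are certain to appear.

64

The 9 residue classes mod 9 are the pigeonholes.
With 63 integers one could put 7 in each residue class and have no class reach 8.
The 64th integer pushes some class to 8, so 9·7 + 1 = 64.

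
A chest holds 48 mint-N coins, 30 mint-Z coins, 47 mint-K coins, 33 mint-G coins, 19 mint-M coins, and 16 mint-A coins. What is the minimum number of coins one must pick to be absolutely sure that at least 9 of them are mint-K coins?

In the worst case for collecting mint-K coins, every non-mint-K coin comes out first.
There are 48 + 30 + 33 + 19 + 16 = 146 non-mint-K coins altogether.
After those, each further coin must be mint-K, so 146 + 9 = 155 draws guarantee 9 mint-K coins.

155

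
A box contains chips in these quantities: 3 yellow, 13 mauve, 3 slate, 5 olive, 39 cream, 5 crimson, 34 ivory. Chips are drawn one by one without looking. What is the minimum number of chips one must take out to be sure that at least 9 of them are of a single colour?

Put each drawn chip into a box by colour. The largest draw with every box below 9 takes min(count, 8) from each colour; colours with fewer than 8 contribute all they have.
Σ min(cᵢ, 8) = 3 + 8 + 3 + 5 + 8 + 5 + 8 = 40.
Draw number 40 + 1 = 41 must push one box to 9.

41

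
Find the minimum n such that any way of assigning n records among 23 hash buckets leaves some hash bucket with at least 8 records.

162

With 161 records one could put exactly 7 in each of the 23 hash buckets, and no hash bucket would reach 8.
One more record must land in a hash bucket that already has 7, giving it 8.
So 23 × 7 + 1 = 162 records are required.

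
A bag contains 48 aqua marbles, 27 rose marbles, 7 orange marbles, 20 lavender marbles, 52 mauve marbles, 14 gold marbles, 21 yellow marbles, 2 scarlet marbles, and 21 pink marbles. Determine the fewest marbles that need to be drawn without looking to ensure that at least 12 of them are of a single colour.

87

An adversary could hand out at most 11 marbles per colour (orange, scarlet run out sooner): 11 + 11 + 7 + 11 + 11 + 11 + 11 + 2 + 11 = 86 marbles and still no colour has 12.
One more marble lands in a colour already at 11, so 87 draws are enough and 86 are not.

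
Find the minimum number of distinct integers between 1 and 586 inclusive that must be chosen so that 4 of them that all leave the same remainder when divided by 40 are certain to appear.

121

The 40 residue classes mod 40 are the pigeonholes.
With 120 integers one could put 3 in each residue class and have no class reach 4.
The 121st integer pushes some class to 4, so 40·3 + 1 = 121.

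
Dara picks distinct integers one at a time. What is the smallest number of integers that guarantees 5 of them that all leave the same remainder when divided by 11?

45

By the pigeonhole principle, the 11 residue classes mod 11 are the pigeonholes.
With 44 integers one could put 4 in each residue class and have no class reach 5.
The 45th integer pushes some class to 5, so 11·4 + 1 = 45.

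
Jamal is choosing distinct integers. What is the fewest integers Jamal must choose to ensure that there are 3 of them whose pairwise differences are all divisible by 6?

13

Integers whose pairwise differences are multiples of 6 are exactly those sharing a remainder mod 6. The 6 residue classes mod 6 are the pigeonholes.
With 12 integers one could put 2 in each residue class and have no class reach 3.
The 13th integer pushes some class to 3, so 6·2 + 1 = 13.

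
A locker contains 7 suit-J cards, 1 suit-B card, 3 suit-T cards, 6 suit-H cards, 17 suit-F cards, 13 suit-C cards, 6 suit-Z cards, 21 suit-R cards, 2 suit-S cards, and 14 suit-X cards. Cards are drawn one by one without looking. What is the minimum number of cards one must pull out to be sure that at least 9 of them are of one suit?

58

By the pigeonhole principle, put each drawn card into a box by suit. The largest draw with every box below 9 takes min(count, 8) from each suit; suits with fewer than 8 contribute all they have.
Σ min(cᵢ, 8) = 7 + 1 + 3 + 6 + 8 + 8 + 6 + 8 + 2 + 8 = 57.
Draw number 57 + 1 = 58 must push one box to 9.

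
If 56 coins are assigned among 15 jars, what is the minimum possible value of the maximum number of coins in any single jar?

4

The 15 jars are the holes and the 56 coins are the pigeons.
If every jar held at most 3 coins, the total would be at most 15 × 3 = 45, which is less than 56.
So some jar holds at least ⌈56/15⌉ = 4 coins.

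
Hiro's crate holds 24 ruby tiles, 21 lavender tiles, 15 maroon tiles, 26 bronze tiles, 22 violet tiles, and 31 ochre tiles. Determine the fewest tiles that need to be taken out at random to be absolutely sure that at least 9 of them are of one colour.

49

Pigeonhole: put each drawn tile into a box by colour. The largest draw with every box below 9 takes min(count, 8) from each colour.
Σ min(cᵢ, 8) = 8 + 8 + 8 + 8 + 8 + 8 = 48.
Draw number 48 + 1 = 49 must push one box to 9.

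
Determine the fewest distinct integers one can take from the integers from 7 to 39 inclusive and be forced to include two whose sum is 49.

19

Group the elements by complementary pair {x, 49−x}: {10,39}, {11,38}, {12,37}, …, giving 15 two-element pairs and 3 integers whose partner 49−x falls outside [7,39].
By the pigeonhole principle, treating each of those 18 groups as a pigeonhole, one can pick one integer per group — 18 integers — with no two summing to 49.
The 19th integer lands in an occupied pair, forcing a sum of 49.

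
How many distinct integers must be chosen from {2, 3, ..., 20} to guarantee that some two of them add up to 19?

A set avoiding the sum 19 can contain at most one of each pair {x, 19−x}, plus the 3 elements whose complement lies outside the range.
The integers 10, …, 20 (11 of them) are such a set: any two sum to at least 10+11 = 21 > 19.
Any 12th integer completes one of the 8 pairs, so 12 choices force a sum of 19.

12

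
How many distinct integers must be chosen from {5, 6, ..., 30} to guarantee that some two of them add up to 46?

20

A set avoiding the sum 46 can contain at most one of each pair {x, 46−x}, plus the 12 elements whose complement lies outside the range or equal to its own complement.
The integers 5, …, 23 (19 of them) are such a set: any two sum to at least 5+6 = 11 and at most 22+23 = 45 < 46.
Any 20th integer completes one of the 7 pairs, so 20 choices force a sum of 46.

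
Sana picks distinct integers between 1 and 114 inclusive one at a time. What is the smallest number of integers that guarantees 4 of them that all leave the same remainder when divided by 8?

25

By the pigeonhole principle, the 8 residue classes mod 8 are the pigeonholes.
With 24 integers one could put 3 in each residue class and have no class reach 4.
The 25th integer pushes some class to 4, so 8·3 + 1 = 25.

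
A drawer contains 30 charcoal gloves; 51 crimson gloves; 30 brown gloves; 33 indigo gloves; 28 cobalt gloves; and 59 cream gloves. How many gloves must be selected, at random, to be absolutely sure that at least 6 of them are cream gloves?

178

In the worst case for collecting cream gloves, every non-cream glove comes out first.
There are 30 + 51 + 30 + 33 + 28 = 172 non-cream gloves altogether.
After those, each further glove must be cream, so 172 + 6 = 178 draws guarantee 6 cream gloves.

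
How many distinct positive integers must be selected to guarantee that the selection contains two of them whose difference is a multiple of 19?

Integers whose pairwise differences are multiples of 19 are exactly those sharing a remainder mod 19. The 19 residue classes mod 19 are the pigeonholes.
With 19 integers one could put 1 in each residue class and have no class reach 2.
The 20th integer pushes some class to 2, so 19·1 + 1 = 20.

20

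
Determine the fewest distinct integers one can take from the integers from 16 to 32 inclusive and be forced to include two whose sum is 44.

Two chosen integers sum to 44 exactly when both halves of some pair {x, 44−x} with 16 ≤ x ≤ 44−x ≤ 28 are chosen — 6 such pairs.
The remaining 5 elements (those with no distinct partner in range) can never complete a 44-sum, so the worst case takes all of them and one from each pair: 5 + 6 = 11.
By pigeonhole, the 12th integer has to be the second member of some pair, so 11 + 1 = 12.

12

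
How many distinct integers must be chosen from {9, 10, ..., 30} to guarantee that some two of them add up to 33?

A set avoiding the sum 33 can contain at most one of each pair {x, 33−x}, plus the 6 elements whose complement lies outside the range.
The integers 17, …, 30 (14 of them) are such a set: any two sum to at least 17+18 = 35 > 33.
By pigeonhole, any 15th integer completes one of the 8 pairs, so 15 choices force a sum of 33.

15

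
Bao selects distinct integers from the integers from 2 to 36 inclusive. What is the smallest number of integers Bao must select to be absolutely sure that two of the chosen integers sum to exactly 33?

Group the elements by complementary pair {x, 33−x}: {2,31}, {3,30}, {4,29}, …, giving 15 two-element pairs and 5 integers whose partner 33−x falls outside [2,36].
Treating each of those 20 groups as a pigeonhole, one can pick one integer per group — 20 integers — with no two summing to 33.
The 21st integer lands in an occupied pair, forcing a sum of 33.

21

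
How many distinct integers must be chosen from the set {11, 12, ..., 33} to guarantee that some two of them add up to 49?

15

Group the elements by complementary pair {x, 49−x}: {16,33}, {17,32}, {18,31}, …, giving 9 two-element pairs and 5 integers whose partner 49−x falls outside [11,33].
By pigeonhole, treating each of those 14 groups as a pigeonhole, one can pick one integer per group — 14 integers — with no two summing to 49.
The 15th integer lands in an occupied pair, forcing a sum of 49.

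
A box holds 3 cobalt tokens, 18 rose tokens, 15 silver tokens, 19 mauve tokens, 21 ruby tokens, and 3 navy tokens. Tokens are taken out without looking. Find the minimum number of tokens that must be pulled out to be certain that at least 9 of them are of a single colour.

39

By pigeonhole, the 6 colours are the holes; the tokens drawn are the pigeons.
To avoid 9 of any one colour, the worst case takes at most 8 of each colour, or every token of a colour that has fewer than 8.
That gives 3 + 8 + 8 + 8 + 8 + 3 = 38 tokens with no colour reaching 9.
The next token forces some colour to 9, so 38 + 1 = 39.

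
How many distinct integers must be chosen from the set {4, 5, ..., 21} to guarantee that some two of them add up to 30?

Two chosen integers sum to 30 exactly when both halves of some pair {x, 30−x} with 9 ≤ x ≤ 30−x ≤ 21 are chosen — 6 such pairs.
The remaining 6 elements (those with no distinct partner in range) can never complete a 30-sum, so the worst case takes all of them and one from each pair: 6 + 6 = 12.
Pigeonhole: the 13th integer has to be the second member of some pair, so 12 + 1 = 13.

13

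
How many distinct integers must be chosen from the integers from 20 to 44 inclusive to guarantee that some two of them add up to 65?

14

Group the elements by complementary pair {x, 65−x}: {21,44}, {22,43}, {23,42}, …, giving 12 two-element pairs and 1 integer whose partner 65−x falls outside [20,44].
By pigeonhole, treating each of those 13 groups as a pigeonhole, one can pick one integer per group — 13 integers — with no two summing to 65.
The 14th integer lands in an occupied pair, forcing a sum of 65.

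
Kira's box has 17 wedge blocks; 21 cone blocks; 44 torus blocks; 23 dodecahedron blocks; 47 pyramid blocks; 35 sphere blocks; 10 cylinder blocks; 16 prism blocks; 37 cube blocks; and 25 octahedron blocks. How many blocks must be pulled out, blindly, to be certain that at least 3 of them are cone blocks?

In the worst case for collecting cone blocks, every non-cone block comes out first.
There are 17 + 44 + 23 + 47 + 35 + 10 + 16 + 37 + 25 = 254 non-cone blocks altogether.
After those, each further block must be cone, so 254 + 3 = 257 draws guarantee 3 cone blocks.

257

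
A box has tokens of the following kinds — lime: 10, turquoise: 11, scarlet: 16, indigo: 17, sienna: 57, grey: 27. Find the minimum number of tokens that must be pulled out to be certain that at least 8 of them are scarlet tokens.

130

In the worst case for collecting scarlet tokens, every non-scarlet token comes out first.
There are 10 + 11 + 17 + 57 + 27 = 122 non-scarlet tokens altogether.
After those, each further token must be scarlet, so 122 + 8 = 130 draws guarantee 8 scarlet tokens.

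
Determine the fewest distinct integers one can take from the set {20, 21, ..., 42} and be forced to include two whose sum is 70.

A set avoiding the sum 70 can contain at most one of each pair {x, 70−x}, plus the 9 elements whose complement lies outside the range or equal to its own complement.
The integers 20, …, 35 (16 of them) are such a set: any two sum to at least 20+21 = 41 and at most 34+35 = 69 < 70.
By the pigeonhole principle, any 17th integer completes one of the 7 pairs, so 17 choices force a sum of 70.

17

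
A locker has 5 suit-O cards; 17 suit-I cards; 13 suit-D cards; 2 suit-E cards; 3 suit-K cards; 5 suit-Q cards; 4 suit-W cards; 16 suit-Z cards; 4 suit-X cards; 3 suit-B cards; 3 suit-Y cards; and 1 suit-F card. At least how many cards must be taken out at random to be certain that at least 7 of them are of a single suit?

49

By pigeonhole, the 12 suits are the holes; the cards drawn are the pigeons.
To avoid 7 of any one suit, the worst case takes at most 6 of each suit, or every card of a suit that has fewer than 6.
That gives 5 + 6 + 6 + 2 + 3 + 5 + 4 + 6 + 4 + 3 + 3 + 1 = 48 cards with no suit reaching 7.
The next card forces some suit to 7, so 48 + 1 = 49.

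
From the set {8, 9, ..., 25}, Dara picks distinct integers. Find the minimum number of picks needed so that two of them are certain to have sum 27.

Group the elements by complementary pair {x, 27−x}: {8,19}, {9,18}, {10,17}, …, giving 6 two-element pairs and 6 integers whose partner 27−x falls outside [8,25].
Treating each of those 12 groups as a pigeonhole, one can pick one integer per group — 12 integers — with no two summing to 27.
The 13th integer lands in an occupied pair, forcing a sum of 27.

13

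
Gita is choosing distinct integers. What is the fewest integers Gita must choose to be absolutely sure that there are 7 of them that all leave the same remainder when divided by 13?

The 13 residue classes mod 13 are the pigeonholes.
With 78 integers one could put 6 in each residue class and have no class reach 7.
The 79th integer pushes some class to 7, so 13·6 + 1 = 79.

79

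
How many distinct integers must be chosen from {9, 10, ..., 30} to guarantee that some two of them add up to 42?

14

Group the elements by complementary pair {x, 42−x}: {12,30}, {13,29}, {14,28}, …, giving 9 two-element pairs, the single value 21 (it cannot pair with itself since the integers are distinct), and 3 integers whose partner 42−x falls outside [9,30].
Treating each of those 13 groups as a pigeonhole, one can pick one integer per group — 13 integers — with no two summing to 42.
The 14th integer lands in an occupied pair, forcing a sum of 42.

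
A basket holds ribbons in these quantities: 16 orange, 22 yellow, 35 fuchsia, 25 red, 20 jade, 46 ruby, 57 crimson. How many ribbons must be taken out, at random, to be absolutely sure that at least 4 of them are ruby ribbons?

In the worst case for collecting ruby ribbons, every non-ruby ribbon comes out first.
There are 16 + 22 + 35 + 25 + 20 + 57 = 175 non-ruby ribbons altogether.
After those, each further ribbon must be ruby, so 175 + 4 = 179 draws guarantee 4 ruby ribbons.

179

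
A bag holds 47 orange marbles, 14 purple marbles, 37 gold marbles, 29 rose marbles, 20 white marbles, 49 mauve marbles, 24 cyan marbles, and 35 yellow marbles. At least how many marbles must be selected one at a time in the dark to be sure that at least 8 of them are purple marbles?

In the worst case for collecting purple marbles, every non-purple marble comes out first.
There are 47 + 37 + 29 + 20 + 49 + 24 + 35 = 241 non-purple marbles altogether.
After those, each further marble must be purple, so 241 + 8 = 249 draws guarantee 8 purple marbles.

249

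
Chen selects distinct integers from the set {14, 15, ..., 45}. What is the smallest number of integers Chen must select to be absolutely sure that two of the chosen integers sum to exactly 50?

22

Group the elements by complementary pair {x, 50−x}: {14,36}, {15,35}, {16,34}, …, giving 11 two-element pairs; the single value 25 (it cannot pair with itself since the integers are distinct); and 9 integers whose partner 50−x falls outside [14,45].
By pigeonhole, treating each of those 21 groups as a pigeonhole, one can pick one integer per group — 21 integers — with no two summing to 50.
The 22nd integer lands in an occupied pair, forcing a sum of 50.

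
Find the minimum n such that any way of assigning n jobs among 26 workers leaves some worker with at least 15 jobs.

With 364 jobs one could put exactly 14 in each of the 26 workers, and no worker would reach 15.
One more job must land in a worker that already has 14, giving it 15.
So 26 × 14 + 1 = 365 jobs are required.

365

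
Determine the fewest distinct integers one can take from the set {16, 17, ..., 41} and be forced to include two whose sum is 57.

14

A set avoiding the sum 57 can contain at most one of each pair {x, 57−x}.
The integers 29, …, 41 (13 of them) are such a set: any two sum to at least 29+30 = 59 > 57.
By pigeonhole, any 14th integer completes one of the 13 pairs, so 14 choices force a sum of 57.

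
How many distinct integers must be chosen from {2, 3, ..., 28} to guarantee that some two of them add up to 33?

16

A set avoiding the sum 33 can contain at most one of each pair {x, 33−x}, plus the 3 elements whose complement lies outside the range.
The integers 2, …, 16 (15 of them) are such a set: any two sum to at least 2+3 = 5 and at most 15+16 = 31 < 33.
By the pigeonhole principle, any 16th integer completes one of the 12 pairs, so 16 choices force a sum of 33.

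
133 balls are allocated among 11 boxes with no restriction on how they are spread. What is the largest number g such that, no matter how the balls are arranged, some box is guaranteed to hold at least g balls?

13

Pigeonhole: the 11 boxes are the holes and the 133 balls are the pigeons.
If every box held at most 12 balls, the total would be at most 11 × 12 = 132, which is less than 133.
So some box holds at least ⌈133/11⌉ = 13 balls.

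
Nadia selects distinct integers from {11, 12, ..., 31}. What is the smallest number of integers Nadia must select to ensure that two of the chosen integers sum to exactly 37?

14

Two chosen integers sum to 37 exactly when both halves of some pair {x, 37−x} with 11 ≤ x ≤ 37−x ≤ 26 are chosen — 8 such pairs.
The remaining 5 elements (those with no distinct partner in range) can never complete a 37-sum, so the worst case takes all of them and one from each pair: 5 + 8 = 13.
The 14th integer has to be the second member of some pair, so 13 + 1 = 14.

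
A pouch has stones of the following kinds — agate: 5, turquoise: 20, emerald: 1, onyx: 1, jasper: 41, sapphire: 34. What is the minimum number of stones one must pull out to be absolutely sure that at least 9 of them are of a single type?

32

An adversary could hand out at most 8 stones per type (agate, emerald, onyx run out sooner): 5 + 8 + 1 + 1 + 8 + 8 = 31 stones and still no type has 9.
One more stone lands in a type already at 8, so 32 draws are enough and 31 are not.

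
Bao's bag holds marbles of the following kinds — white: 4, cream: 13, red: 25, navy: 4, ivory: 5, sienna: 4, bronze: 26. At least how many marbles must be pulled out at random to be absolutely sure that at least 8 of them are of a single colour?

39

An adversary could hand out at most 7 marbles per colour (4 colours run out sooner): 4 + 7 + 7 + 4 + 5 + 4 + 7 = 38 marbles and still no colour has 8.
One more marble lands in a colour already at 7, so 39 draws are enough and 38 are not.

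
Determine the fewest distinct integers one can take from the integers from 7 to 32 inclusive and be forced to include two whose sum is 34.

A set avoiding the sum 34 can contain at most one of each pair {x, 34−x}, plus the 6 elements whose complement lies outside the range or equal to its own complement.
The integers 17, …, 32 (16 of them) are such a set: any two sum to at least 17+18 = 35 > 34.
Any 17th integer completes one of the 10 pairs, so 17 choices force a sum of 34.

17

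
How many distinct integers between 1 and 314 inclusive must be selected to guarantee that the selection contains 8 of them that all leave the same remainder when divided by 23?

The 23 residue classes mod 23 are the pigeonholes.
With 161 integers one could put 7 in each residue class and have no class reach 8.
The 162nd integer pushes some class to 8, so 23·7 + 1 = 162.

162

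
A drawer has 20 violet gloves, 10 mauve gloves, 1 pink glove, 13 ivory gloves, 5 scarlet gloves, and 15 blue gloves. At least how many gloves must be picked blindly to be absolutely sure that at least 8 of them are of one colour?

35

By the pigeonhole principle, the 6 colours are the holes; the gloves drawn are the pigeons.
To avoid 8 of any one colour, the worst case takes at most 7 of each colour, or every glove of a colour that has fewer than 7.
That gives 7 + 7 + 1 + 7 + 5 + 7 = 34 gloves with no colour reaching 8.
The next glove forces some colour to 8, so 34 + 1 = 35.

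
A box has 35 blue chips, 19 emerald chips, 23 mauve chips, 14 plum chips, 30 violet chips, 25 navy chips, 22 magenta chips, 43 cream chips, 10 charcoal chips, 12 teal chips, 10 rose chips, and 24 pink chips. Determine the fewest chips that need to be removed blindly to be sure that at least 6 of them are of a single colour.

61

The 12 colours are the holes; the chips drawn are the pigeons.
To avoid 6 of any one colour, the worst case takes at most 5 of each colour.
That gives 5 + 5 + 5 + 5 + 5 + 5 + 5 + 5 + 5 + 5 + 5 + 5 = 60 chips with no colour reaching 6.
The next chip forces some colour to 6, so 60 + 1 = 61.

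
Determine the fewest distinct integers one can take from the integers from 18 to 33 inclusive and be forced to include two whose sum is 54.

Two chosen integers sum to 54 exactly when both halves of some pair {x, 54−x} with 21 ≤ x ≤ 54−x ≤ 33 are chosen — 6 such pairs.
The remaining 4 elements (those with no distinct partner in range) can never complete a 54-sum, so the worst case takes all of them and one from each pair: 4 + 6 = 10.
The 11th integer has to be the second member of some pair, so 10 + 1 = 11.

11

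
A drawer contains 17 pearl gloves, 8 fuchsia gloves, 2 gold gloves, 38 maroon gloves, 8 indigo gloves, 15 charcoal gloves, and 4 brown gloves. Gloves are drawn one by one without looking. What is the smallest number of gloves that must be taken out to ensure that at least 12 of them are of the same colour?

56

The 7 colours are the holes; the gloves drawn are the pigeons.
To avoid 12 of any one colour, the worst case takes at most 11 of each colour, or every glove of a colour that has fewer than 11.
That gives 11 + 8 + 2 + 11 + 8 + 11 + 4 = 55 gloves with no colour reaching 12.
The next glove forces some colour to 12, so 55 + 1 = 56.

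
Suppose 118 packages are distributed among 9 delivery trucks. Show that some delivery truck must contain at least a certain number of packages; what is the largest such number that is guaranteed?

The 9 delivery trucks are the holes and the 118 packages are the pigeons.
If every delivery truck held at most 13 packages, the total would be at most 9 × 13 = 117, which is less than 118.
So some delivery truck holds at least ⌈118/9⌉ = 14 packages.

14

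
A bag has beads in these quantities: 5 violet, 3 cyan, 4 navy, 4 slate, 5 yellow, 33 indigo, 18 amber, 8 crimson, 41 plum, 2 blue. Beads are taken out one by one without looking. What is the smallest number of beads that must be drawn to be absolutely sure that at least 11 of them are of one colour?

The 10 colours are the holes; the beads drawn are the pigeons.
To avoid 11 of any one colour, the worst case takes at most 10 of each colour, or every bead of a colour that has fewer than 10.
That gives 5 + 3 + 4 + 4 + 5 + 10 + 10 + 8 + 10 + 2 = 61 beads with no colour reaching 11.
The next bead forces some colour to 11, so 61 + 1 = 62.

62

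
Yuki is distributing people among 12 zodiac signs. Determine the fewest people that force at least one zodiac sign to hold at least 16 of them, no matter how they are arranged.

With 180 people one could put exactly 15 in each of the 12 zodiac signs, and no zodiac sign would reach 16.
Pigeonhole: one more person must land in a zodiac sign that already has 15, giving it 16.
So 12 × 15 + 1 = 181 people are required.

181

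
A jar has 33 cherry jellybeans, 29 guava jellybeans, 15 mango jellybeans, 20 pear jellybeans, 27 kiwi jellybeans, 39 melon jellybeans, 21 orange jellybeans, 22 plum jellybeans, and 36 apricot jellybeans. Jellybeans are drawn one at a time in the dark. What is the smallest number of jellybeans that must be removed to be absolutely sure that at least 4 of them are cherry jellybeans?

213

In the worst case for collecting cherry jellybeans, every non-cherry jellybean comes out first.
There are 29 + 15 + 20 + 27 + 39 + 21 + 22 + 36 = 209 non-cherry jellybeans altogether.
After those, each further jellybean must be cherry, so 209 + 4 = 213 draws guarantee 4 cherry jellybeans.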